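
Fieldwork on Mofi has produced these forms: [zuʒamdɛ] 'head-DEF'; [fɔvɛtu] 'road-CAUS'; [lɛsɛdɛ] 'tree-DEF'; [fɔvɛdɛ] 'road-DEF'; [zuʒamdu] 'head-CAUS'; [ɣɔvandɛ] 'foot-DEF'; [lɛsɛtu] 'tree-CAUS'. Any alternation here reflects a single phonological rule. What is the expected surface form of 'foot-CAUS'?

[ɣɔvandu]

The CAUS suffix surfaces as [-du] and [-tu], depending on the final segment of the stem.
By contrast the DEF suffix keeps its initial [d] throughout — that segment must be underlying.
The CAUS suffix is therefore /-tu/ underlyingly, with post-nasal voicing: voiceless stops become voiced after a nasal.
After 'foot', which ends in a nasal, the suffix surfaces as [-du], giving [ɣɔvandu].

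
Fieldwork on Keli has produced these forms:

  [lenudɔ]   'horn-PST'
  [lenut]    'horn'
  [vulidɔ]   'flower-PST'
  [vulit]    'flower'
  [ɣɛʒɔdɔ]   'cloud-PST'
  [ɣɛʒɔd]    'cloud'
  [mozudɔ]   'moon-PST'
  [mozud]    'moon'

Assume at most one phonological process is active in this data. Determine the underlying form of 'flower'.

/vulit/

In [vulidɔ] and [vulit] the final segment of 'flower' alternates: [d] ~ [t].
If /d/ were underlying and a rule turned it into [t] in isolation, 'cloud' would also alternate; but it has [d] in both [ɣɛʒɔdɔ] and [ɣɛʒɔd].
The underlying segment must be /t/; voiceless stops become voiced between vowels, yielding [d] there.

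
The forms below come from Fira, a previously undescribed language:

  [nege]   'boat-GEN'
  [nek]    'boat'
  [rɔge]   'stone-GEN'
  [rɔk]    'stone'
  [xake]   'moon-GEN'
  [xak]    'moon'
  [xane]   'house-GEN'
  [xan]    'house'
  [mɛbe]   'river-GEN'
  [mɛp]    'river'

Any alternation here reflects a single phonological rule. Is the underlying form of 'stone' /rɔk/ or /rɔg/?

/rɔg/

The stem for 'stone' ends in [g] in [rɔge] but [k] in [rɔk].
If /k/ were underlying and a rule turned it into [g] before the GEN suffix, 'moon' would also alternate; but it has [k] in both [xake] and [xak].
The alternation reflects word-final obstruent devoicing: voiced obstruents become voiceless word-finally. /g/ is underlying.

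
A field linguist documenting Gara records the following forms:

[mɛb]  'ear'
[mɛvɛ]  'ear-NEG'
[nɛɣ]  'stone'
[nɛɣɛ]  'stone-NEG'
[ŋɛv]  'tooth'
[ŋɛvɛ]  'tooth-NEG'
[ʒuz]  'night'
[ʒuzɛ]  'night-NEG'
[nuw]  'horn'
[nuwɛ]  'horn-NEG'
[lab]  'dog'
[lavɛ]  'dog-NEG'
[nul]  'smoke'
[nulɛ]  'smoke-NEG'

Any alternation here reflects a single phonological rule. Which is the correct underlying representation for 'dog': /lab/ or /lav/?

/lab/

In [lab] and [lavɛ] the final segment of 'dog' alternates: [b] ~ [v].
The stem 'tooth' ([ŋɛv], [ŋɛvɛ]) shows [v] unchanged in both environments, so [v] cannot be basic with [b] derived in isolation.
So /b/ is underlying, and a rule of intervocalic spirantization — voiced stops become fricatives between vowels — gives [v].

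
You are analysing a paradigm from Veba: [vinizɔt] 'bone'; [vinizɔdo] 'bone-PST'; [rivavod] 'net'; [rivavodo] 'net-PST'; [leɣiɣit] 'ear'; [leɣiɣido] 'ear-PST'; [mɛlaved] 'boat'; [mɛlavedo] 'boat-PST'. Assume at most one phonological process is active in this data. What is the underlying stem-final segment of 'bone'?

The root 'bone' surfaces as [vinizɔt] and [vinizɔdo], with a stem-final [t] ~ [d] alternation.
If /d/ were underlying and a rule turned it into [t] in isolation, 'net' would also alternate; but it has [d] in both [rivavod] and [rivavodo].
The underlying segment must be /t/; voiceless stops become voiced between vowels, yielding [d] there.

/t/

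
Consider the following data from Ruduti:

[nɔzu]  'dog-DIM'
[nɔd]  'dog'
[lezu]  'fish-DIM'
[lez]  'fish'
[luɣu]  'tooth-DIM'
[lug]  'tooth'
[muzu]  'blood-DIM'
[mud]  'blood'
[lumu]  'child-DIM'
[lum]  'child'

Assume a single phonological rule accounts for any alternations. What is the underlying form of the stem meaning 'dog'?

'dog' shows [z] ~ [d] at the end of the stem ([nɔzu] vs [nɔd]).
Compare 'fish', with invariant [z] in [lezu] and [lez]: an analysis with underlying /z/ and a rule producing [d] in isolation would wrongly predict alternation here too.
The underlying segment must be /d/; voiced stops become fricatives between vowels, yielding [z] there.

/nɔd/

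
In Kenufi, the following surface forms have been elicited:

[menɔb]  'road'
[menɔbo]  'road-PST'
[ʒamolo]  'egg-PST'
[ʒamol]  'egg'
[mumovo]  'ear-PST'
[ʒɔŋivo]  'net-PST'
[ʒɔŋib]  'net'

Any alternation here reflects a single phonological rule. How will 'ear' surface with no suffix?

'net' shows [v] ~ [b] at the end of the stem ([ʒɔŋivo] vs [ʒɔŋib]).
Compare 'road', with invariant [b] in [menɔbo] and [menɔb]: an analysis with underlying /b/ and a rule producing [v] before the PST suffix would wrongly predict alternation here too.
The underlying segment must be /v/; voiced fricatives become stops word-finally, yielding [b] there.
The one attested form of 'ear', [mumovo], shows underlying /mumov/. Applying the same rule word-finally gives [mumob].

[mumob]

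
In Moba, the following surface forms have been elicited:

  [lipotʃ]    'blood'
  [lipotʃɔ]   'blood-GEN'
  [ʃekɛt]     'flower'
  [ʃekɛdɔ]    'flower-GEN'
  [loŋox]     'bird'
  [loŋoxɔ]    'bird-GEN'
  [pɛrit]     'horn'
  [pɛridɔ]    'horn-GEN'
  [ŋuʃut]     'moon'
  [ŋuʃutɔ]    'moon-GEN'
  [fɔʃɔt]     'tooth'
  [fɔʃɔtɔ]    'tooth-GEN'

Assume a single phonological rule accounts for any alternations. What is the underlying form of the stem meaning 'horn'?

'horn' shows [t] ~ [d] at the end of the stem ([pɛrit] vs [pɛridɔ]).
But 'moon' keeps [t] in both environments ([ŋuʃut], [ŋuʃutɔ]), so there is no rule changing /t/ to [d] before the GEN suffix.
Therefore /d/ is basic and [t] is derived by word-final obstruent devoicing (voiced obstruents become voiceless word-finally).
The underlying form of 'horn' is therefore /pɛrid/.

/pɛrid/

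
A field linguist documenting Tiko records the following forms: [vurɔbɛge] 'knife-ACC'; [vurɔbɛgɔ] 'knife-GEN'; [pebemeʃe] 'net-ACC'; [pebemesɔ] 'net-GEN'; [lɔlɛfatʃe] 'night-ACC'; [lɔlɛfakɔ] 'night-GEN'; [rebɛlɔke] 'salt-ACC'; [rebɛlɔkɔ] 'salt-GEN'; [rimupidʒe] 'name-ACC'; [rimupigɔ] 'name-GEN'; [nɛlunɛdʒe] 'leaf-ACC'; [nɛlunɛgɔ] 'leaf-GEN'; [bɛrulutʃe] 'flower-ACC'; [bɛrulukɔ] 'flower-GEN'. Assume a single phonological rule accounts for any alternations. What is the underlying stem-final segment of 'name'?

The root 'name' surfaces as [rimupidʒe] and [rimupigɔ], with a stem-final [dʒ] ~ [g] alternation.
The stem 'knife' ([vurɔbɛge], [vurɔbɛgɔ]) shows [g] unchanged in both environments, so [g] cannot be basic with [dʒ] derived before the ACC suffix.
The alternation reflects depalatalization: palato-alveolar /tʃ/, /dʒ/ and /ʃ/ become [k], [g] and [s] when no front vowel follows. /dʒ/ is underlying.

/dʒ/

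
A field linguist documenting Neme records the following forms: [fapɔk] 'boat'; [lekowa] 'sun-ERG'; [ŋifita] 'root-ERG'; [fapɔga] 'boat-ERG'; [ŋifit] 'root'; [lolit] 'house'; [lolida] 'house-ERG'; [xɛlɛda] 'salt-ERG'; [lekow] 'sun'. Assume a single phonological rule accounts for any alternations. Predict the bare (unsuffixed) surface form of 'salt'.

[xɛlɛt]

The stem for 'house' ends in [d] in [lolida] but [t] in [lolit].
But 'root' keeps [t] in both environments ([ŋifita], [ŋifit]), so there is no rule changing /t/ to [d] before the ERG suffix.
Therefore /d/ is basic and [t] is derived by word-final obstruent devoicing (voiced obstruents become voiceless word-finally).
From [xɛlɛda] the stem 'salt' is /xɛlɛd/; word-finally this yields [xɛlɛt].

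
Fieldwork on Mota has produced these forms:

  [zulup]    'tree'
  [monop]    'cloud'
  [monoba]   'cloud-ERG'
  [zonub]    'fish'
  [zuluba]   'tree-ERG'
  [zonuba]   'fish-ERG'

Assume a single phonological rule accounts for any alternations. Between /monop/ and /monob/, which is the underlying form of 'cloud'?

/monop/

In [monoba] and [monop] the final segment of 'cloud' alternates: [b] ~ [p].
But 'fish' keeps [b] in both environments ([zonuba], [zonub]), so there is no rule changing /b/ to [p] in isolation.
The alternation reflects intervocalic voicing: voiceless stops become voiced between vowels. /p/ is underlying.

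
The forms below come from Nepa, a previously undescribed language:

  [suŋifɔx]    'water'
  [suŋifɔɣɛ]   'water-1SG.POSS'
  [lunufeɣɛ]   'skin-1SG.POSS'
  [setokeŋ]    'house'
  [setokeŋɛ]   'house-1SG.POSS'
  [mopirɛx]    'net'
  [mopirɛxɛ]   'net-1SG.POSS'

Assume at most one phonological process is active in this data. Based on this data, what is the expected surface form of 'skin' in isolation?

The root 'water' surfaces as [suŋifɔx] and [suŋifɔɣɛ], with a stem-final [x] ~ [ɣ] alternation.
But 'net' keeps [x] in both environments ([mopirɛx], [mopirɛxɛ]), so there is no rule changing /x/ to [ɣ] before the 1SG.POSS suffix.
The alternation reflects word-final obstruent devoicing: voiced obstruents become voiceless word-finally. /ɣ/ is underlying.
The one attested form of 'skin', [lunufeɣɛ], shows underlying /lunufeɣ/. Applying the same rule word-finally gives [lunufex].

[lunufex]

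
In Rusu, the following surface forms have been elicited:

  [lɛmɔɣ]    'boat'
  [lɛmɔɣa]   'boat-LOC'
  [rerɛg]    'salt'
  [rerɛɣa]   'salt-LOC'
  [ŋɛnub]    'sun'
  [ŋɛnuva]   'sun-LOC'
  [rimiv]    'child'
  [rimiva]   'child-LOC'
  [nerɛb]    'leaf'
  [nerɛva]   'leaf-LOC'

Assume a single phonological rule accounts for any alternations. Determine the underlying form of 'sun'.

In [ŋɛnub] and [ŋɛnuva] the final segment of 'sun' alternates: [b] ~ [v].
Compare 'child', with invariant [v] in [rimiv] and [rimiva]: an analysis with underlying /v/ and a rule producing [b] in isolation would wrongly predict alternation here too.
Therefore /b/ is basic and [v] is derived by intervocalic spirantization (voiced stops become fricatives between vowels).

/ŋɛnub/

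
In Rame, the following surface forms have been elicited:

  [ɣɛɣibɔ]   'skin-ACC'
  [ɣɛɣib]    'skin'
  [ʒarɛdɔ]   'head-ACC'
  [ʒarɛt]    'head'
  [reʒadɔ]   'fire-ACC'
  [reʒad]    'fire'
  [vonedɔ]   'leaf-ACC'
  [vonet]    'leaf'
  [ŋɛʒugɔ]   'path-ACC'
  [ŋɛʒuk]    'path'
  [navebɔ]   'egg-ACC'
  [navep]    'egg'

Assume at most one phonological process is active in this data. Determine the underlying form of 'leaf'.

In [vonedɔ] and [vonet] the final segment of 'leaf' alternates: [d] ~ [t].
If /d/ were underlying and a rule turned it into [t] in isolation, 'fire' would also alternate; but it has [d] in both [reʒadɔ] and [reʒad].
The alternation reflects intervocalic voicing: voiceless stops become voiced between vowels. /t/ is underlying.
The underlying form of 'leaf' is therefore /vonet/.

/vonet/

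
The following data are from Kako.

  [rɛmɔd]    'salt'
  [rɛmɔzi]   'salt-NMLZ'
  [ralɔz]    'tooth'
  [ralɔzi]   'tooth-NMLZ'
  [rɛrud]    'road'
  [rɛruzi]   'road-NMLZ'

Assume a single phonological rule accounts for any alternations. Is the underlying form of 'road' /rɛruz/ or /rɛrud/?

/rɛrud/

The root 'road' surfaces as [rɛrud] and [rɛruzi], with a stem-final [d] ~ [z] alternation.
But 'tooth' keeps [z] in both environments ([ralɔz], [ralɔzi]), so there is no rule changing /z/ to [d] in isolation.
The underlying segment must be /d/; voiced stops become fricatives between vowels, yielding [z] there.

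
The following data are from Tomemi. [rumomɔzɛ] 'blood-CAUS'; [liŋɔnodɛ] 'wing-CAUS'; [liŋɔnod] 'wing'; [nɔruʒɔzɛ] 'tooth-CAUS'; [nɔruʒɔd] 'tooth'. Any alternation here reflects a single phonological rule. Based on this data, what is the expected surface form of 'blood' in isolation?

[rumomɔd]

In [nɔruʒɔzɛ] and [nɔruʒɔd] the final segment of 'tooth' alternates: [z] ~ [d].
If /d/ were underlying and a rule turned it into [z] before the CAUS suffix, 'wing' would also alternate; but it has [d] in both [liŋɔnodɛ] and [liŋɔnod].
So /z/ is underlying, and a rule of word-final hardening — voiced fricatives become stops word-finally — gives [d].
From [rumomɔzɛ] the stem 'blood' is /rumomɔz/; word-finally this yields [rumomɔd].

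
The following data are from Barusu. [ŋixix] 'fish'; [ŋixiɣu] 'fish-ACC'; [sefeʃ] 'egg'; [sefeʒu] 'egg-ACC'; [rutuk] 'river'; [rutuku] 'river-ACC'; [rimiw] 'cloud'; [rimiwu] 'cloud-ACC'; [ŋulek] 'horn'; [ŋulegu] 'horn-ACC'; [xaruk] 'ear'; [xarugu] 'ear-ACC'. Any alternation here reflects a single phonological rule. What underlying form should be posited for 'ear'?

'ear' shows [k] ~ [g] at the end of the stem ([xaruk] vs [xarugu]).
If /k/ were underlying and a rule turned it into [g] before the ACC suffix, 'river' would also alternate; but it has [k] in both [rutuk] and [rutuku].
So /g/ is underlying, and a rule of word-final obstruent devoicing — voiced obstruents become voiceless word-finally — gives [k].
So 'ear' = /xarug/.

/xarug/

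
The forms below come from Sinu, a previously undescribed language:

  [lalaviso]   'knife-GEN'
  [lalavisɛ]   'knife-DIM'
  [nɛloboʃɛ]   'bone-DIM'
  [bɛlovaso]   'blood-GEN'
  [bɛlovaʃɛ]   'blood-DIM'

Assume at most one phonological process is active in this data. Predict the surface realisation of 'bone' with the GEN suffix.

[nɛloboso]

The stem for 'blood' ends in [s] in [bɛlovaso] but [ʃ] in [bɛlovaʃɛ].
If /s/ were underlying and a rule turned it into [ʃ] before the DIM suffix, 'knife' would also alternate; but it has [s] in both [lalaviso] and [lalavisɛ].
Therefore /ʃ/ is basic and [s] is derived by depalatalization (palato-alveolar /ʃ/ becomes [s] when no front vowel follows).
The one attested form of 'bone', [nɛloboʃɛ], shows underlying /nɛloboʃ/. Applying the same rule when no front vowel follows gives [nɛloboso].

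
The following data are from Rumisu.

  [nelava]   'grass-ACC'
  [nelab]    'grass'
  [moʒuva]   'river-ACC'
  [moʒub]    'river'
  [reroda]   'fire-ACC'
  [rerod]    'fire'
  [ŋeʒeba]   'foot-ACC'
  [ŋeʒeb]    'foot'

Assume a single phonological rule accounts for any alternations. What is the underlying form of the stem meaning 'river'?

In [moʒuva] and [moʒub] the final segment of 'river' alternates: [v] ~ [b].
But 'foot' keeps [b] in both environments ([ŋeʒeba], [ŋeʒeb]), so there is no rule changing /b/ to [v] before the ACC suffix.
So /v/ is underlying, and a rule of word-final hardening — voiced fricatives become stops word-finally — gives [b].

/moʒuv/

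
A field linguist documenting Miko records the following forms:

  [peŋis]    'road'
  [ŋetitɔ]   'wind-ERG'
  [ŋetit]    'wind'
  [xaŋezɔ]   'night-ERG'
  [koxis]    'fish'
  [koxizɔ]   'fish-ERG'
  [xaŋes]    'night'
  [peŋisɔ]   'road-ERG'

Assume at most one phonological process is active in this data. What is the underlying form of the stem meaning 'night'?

/xaŋez/

'night' shows [z] ~ [s] at the end of the stem ([xaŋezɔ] vs [xaŋes]).
But 'road' keeps [s] in both environments ([peŋisɔ], [peŋis]), so there is no rule changing /s/ to [z] before the ERG suffix.
Therefore /z/ is basic and [s] is derived by word-final obstruent devoicing (voiced obstruents become voiceless word-finally).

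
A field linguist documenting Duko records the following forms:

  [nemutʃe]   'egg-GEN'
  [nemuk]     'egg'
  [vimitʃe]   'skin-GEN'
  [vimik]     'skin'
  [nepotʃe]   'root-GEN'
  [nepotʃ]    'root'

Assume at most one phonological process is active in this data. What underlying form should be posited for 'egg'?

/nemuk/

'egg' shows [tʃ] ~ [k] at the end of the stem ([nemutʃe] vs [nemuk]).
If /tʃ/ were underlying and a rule turned it into [k] in isolation, 'root' would also alternate; but it has [tʃ] in both [nepotʃe] and [nepotʃ].
So /k/ is underlying, and a rule of palatalization before a front vowel — /k/ becomes palato-alveolar [tʃ] before a front vowel — gives [tʃ].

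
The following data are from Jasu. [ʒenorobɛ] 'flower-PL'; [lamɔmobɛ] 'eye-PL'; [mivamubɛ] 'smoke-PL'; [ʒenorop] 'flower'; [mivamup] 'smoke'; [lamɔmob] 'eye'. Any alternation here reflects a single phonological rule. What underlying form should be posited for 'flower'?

The stem for 'flower' ends in [b] in [ʒenorobɛ] but [p] in [ʒenorop].
If /b/ were underlying and a rule turned it into [p] in isolation, 'eye' would also alternate; but it has [b] in both [lamɔmobɛ] and [lamɔmob].
Therefore /p/ is basic and [b] is derived by intervocalic voicing (voiceless stops become voiced between vowels).

/ʒenorop/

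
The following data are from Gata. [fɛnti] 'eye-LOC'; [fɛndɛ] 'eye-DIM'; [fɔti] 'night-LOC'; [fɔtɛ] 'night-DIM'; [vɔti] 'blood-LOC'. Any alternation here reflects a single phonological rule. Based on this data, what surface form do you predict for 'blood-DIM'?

The DIM suffix surfaces as [-dɛ] and [-tɛ], depending on the final segment of the stem.
By contrast the LOC suffix keeps its initial [t] throughout — that segment must be underlying.
So the underlying form is /-dɛ/, and voiced stops become voiceless after a vowel.
After 'blood', which ends in a vowel, the suffix surfaces as [-tɛ], giving [vɔtɛ].

[vɔtɛ]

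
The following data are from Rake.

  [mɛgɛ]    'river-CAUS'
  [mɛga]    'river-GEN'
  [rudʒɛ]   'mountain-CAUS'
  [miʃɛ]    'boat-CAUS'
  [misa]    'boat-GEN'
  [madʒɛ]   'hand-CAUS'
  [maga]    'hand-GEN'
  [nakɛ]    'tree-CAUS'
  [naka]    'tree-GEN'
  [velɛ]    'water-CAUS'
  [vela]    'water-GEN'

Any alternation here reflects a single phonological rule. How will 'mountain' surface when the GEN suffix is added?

[ruga]

In [madʒɛ] and [maga] the final segment of 'hand' alternates: [dʒ] ~ [g].
The stem 'river' ([mɛgɛ], [mɛga]) shows [g] unchanged in both environments, so [g] cannot be basic with [dʒ] derived before the CAUS suffix.
So /dʒ/ is underlying, and a rule of depalatalization — palato-alveolar /dʒ/ and /ʃ/ become [g] and [s] when no front vowel follows — gives [g].
The one attested form of 'mountain', [rudʒɛ], shows underlying /rudʒ/. Applying the same rule when no front vowel follows gives [ruga].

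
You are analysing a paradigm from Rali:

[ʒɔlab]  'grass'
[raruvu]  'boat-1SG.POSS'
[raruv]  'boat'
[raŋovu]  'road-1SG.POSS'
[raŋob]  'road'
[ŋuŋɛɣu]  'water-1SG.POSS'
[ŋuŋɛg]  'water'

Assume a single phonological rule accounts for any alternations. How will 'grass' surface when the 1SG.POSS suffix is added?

[ʒɔlavu]

In [raŋovu] and [raŋob] the final segment of 'road' alternates: [v] ~ [b].
Compare 'boat', with invariant [v] in [raruvu] and [raruv]: an analysis with underlying /v/ and a rule producing [b] in isolation would wrongly predict alternation here too.
The alternation reflects intervocalic spirantization: voiced stops become fricatives between vowels. /b/ is underlying.
From [ʒɔlab] the stem 'grass' is /ʒɔlab/; between vowels this yields [ʒɔlavu].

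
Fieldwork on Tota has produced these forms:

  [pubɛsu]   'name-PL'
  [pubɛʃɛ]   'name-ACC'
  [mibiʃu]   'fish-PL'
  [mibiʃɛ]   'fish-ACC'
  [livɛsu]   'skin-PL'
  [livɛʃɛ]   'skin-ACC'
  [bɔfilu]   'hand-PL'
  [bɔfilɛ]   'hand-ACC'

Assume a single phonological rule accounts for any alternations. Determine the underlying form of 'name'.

/pubɛs/

In [pubɛsu] and [pubɛʃɛ] the final segment of 'name' alternates: [s] ~ [ʃ].
If /ʃ/ were underlying and a rule turned it into [s] before the PL suffix, 'fish' would also alternate; but it has [ʃ] in both [mibiʃu] and [mibiʃɛ].
So /s/ is underlying, and a rule of palatalization before a front vowel — /s/ becomes palato-alveolar [ʃ] before a front vowel — gives [ʃ].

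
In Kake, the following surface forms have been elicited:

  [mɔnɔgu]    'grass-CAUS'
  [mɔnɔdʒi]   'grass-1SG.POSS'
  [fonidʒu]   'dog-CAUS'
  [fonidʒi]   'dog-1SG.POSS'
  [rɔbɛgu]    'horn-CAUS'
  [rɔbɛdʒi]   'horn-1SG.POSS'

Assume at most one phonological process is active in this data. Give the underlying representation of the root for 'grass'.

The root 'grass' surfaces as [mɔnɔgu] and [mɔnɔdʒi], with a stem-final [g] ~ [dʒ] alternation.
Compare 'dog', with invariant [dʒ] in [fonidʒu] and [fonidʒi]: an analysis with underlying /dʒ/ and a rule producing [g] before the CAUS suffix would wrongly predict alternation here too.
So /g/ is underlying, and a rule of palatalization before a front vowel — /g/ becomes palato-alveolar [dʒ] before a front vowel — gives [dʒ].

/mɔnɔg/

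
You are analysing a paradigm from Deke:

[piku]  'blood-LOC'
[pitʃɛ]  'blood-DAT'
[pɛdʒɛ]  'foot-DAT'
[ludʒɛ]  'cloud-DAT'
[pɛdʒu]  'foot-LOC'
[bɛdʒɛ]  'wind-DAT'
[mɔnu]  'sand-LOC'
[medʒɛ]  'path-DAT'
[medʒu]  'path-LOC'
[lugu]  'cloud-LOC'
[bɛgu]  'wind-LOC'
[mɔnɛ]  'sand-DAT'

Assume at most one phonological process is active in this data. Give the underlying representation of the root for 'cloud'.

The root 'cloud' surfaces as [lugu] and [ludʒɛ], with a stem-final [g] ~ [dʒ] alternation.
If /dʒ/ were underlying and a rule turned it into [g] before the LOC suffix, 'foot' would also alternate; but it has [dʒ] in both [pɛdʒu] and [pɛdʒɛ].
So /g/ is underlying, and a rule of palatalization before a front vowel — /k/ and /g/ become palato-alveolar [tʃ] and [dʒ] before a front vowel — gives [dʒ].

/lug/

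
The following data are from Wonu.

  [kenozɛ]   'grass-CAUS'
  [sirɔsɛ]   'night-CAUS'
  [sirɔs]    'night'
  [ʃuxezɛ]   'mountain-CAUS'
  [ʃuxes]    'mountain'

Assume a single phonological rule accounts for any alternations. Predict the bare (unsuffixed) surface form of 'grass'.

[kenos]

The stem for 'mountain' ends in [z] in [ʃuxezɛ] but [s] in [ʃuxes].
But 'night' keeps [s] in both environments ([sirɔsɛ], [sirɔs]), so there is no rule changing /s/ to [z] before the CAUS suffix.
So /z/ is underlying, and a rule of word-final obstruent devoicing — voiced obstruents become voiceless word-finally — gives [s].
The one attested form of 'grass', [kenozɛ], shows underlying /kenoz/. Applying the same rule word-finally gives [kenos].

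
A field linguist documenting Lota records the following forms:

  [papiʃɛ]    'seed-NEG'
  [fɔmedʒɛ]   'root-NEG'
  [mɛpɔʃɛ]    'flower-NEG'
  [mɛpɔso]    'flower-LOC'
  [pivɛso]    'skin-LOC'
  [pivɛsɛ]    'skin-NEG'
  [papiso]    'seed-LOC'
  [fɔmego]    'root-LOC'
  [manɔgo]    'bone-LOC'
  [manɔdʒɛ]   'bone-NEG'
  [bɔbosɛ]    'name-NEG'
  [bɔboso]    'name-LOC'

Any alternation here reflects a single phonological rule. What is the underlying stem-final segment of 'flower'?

/ʃ/

The stem for 'flower' ends in [s] in [mɛpɔso] but [ʃ] in [mɛpɔʃɛ].
Compare 'skin', with invariant [s] in [pivɛso] and [pivɛsɛ]: an analysis with underlying /s/ and a rule producing [ʃ] before the NEG suffix would wrongly predict alternation here too.
So /ʃ/ is underlying, and a rule of depalatalization — palato-alveolar /dʒ/ and /ʃ/ become [g] and [s] when no front vowel follows — gives [s].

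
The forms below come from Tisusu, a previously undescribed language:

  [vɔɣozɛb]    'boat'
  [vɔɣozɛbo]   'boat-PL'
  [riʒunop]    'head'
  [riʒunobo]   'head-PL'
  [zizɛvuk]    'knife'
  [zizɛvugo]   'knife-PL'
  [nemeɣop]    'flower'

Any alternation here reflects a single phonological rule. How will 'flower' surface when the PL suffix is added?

[nemeɣobo]

'head' shows [p] ~ [b] at the end of the stem ([riʒunop] vs [riʒunobo]).
The stem 'boat' ([vɔɣozɛb], [vɔɣozɛbo]) shows [b] unchanged in both environments, so [b] cannot be basic with [p] derived in isolation.
The alternation reflects intervocalic voicing: voiceless stops become voiced between vowels. /p/ is underlying.
The one attested form of 'flower', [nemeɣop], shows underlying /nemeɣop/. Applying the same rule between vowels gives [nemeɣobo].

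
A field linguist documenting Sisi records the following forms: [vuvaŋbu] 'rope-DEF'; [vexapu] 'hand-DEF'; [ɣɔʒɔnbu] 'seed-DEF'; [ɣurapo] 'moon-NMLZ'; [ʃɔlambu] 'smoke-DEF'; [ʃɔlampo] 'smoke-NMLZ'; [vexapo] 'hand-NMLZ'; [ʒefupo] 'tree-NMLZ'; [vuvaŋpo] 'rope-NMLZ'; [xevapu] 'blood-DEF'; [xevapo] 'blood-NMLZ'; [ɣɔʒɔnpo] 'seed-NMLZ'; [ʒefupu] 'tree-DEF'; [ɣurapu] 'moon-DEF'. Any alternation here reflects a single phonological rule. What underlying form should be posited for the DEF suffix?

The DEF suffix surfaces as [-bu] and [-pu], depending on the final segment of the stem.
The NMLZ suffix, which begins with [p], is invariant after every stem; so [p] is not altered by any rule here.
The DEF suffix is therefore /-bu/ underlyingly, with post-vocalic devoicing: voiced stops become voiceless after a vowel.

/-bu/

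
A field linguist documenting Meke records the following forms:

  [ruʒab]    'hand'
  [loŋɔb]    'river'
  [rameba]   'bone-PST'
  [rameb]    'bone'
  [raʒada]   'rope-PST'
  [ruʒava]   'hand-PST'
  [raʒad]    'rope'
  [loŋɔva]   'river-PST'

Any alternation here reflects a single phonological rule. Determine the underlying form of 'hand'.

/ruʒav/

The root 'hand' surfaces as [ruʒava] and [ruʒab], with a stem-final [v] ~ [b] alternation.
If /b/ were underlying and a rule turned it into [v] before the PST suffix, 'bone' would also alternate; but it has [b] in both [rameba] and [rameb].
Therefore /v/ is basic and [b] is derived by word-final hardening (voiced fricatives become stops word-finally).
So 'hand' = /ruʒav/.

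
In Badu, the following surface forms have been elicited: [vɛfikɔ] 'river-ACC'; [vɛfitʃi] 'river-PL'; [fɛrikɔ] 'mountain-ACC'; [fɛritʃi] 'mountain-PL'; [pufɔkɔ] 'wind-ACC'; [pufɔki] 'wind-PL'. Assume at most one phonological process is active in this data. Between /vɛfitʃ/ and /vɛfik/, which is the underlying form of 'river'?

In [vɛfikɔ] and [vɛfitʃi] the final segment of 'river' alternates: [k] ~ [tʃ].
The stem 'wind' ([pufɔkɔ], [pufɔki]) shows [k] unchanged in both environments, so [k] cannot be basic with [tʃ] derived before the PL suffix.
Therefore /tʃ/ is basic and [k] is derived by depalatalization (palato-alveolar /tʃ/ becomes [k] when no front vowel follows).

/vɛfitʃ/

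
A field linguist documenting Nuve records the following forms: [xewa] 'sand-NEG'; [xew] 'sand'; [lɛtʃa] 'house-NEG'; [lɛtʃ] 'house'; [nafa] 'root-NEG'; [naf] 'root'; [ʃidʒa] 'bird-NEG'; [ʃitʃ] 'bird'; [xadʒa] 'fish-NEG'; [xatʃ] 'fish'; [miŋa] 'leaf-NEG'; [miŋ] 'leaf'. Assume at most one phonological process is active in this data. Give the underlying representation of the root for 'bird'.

'bird' shows [dʒ] ~ [tʃ] at the end of the stem ([ʃidʒa] vs [ʃitʃ]).
If /tʃ/ were underlying and a rule turned it into [dʒ] before the NEG suffix, 'house' would also alternate; but it has [tʃ] in both [lɛtʃa] and [lɛtʃ].
The underlying segment must be /dʒ/; voiced obstruents become voiceless word-finally, yielding [tʃ] there.

/ʃidʒ/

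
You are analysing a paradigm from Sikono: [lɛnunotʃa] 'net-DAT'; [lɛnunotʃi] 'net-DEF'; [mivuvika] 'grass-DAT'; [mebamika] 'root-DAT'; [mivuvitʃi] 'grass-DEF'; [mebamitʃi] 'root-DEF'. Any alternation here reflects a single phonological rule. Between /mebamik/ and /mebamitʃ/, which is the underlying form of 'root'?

'root' shows [tʃ] ~ [k] at the end of the stem ([mebamitʃi] vs [mebamika]).
If /tʃ/ were underlying and a rule turned it into [k] before the DAT suffix, 'net' would also alternate; but it has [tʃ] in both [lɛnunotʃi] and [lɛnunotʃa].
Therefore /k/ is basic and [tʃ] is derived by palatalization before a front vowel (/k/ becomes palato-alveolar [tʃ] before a front vowel).

/mebamik/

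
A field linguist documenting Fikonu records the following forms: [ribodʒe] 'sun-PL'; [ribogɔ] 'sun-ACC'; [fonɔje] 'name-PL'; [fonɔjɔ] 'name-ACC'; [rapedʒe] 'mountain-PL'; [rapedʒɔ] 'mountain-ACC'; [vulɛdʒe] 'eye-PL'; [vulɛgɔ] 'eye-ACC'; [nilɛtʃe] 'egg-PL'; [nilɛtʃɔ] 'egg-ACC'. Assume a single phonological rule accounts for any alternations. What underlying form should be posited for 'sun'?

In [ribodʒe] and [ribogɔ] the final segment of 'sun' alternates: [dʒ] ~ [g].
If /dʒ/ were underlying and a rule turned it into [g] before the ACC suffix, 'mountain' would also alternate; but it has [dʒ] in both [rapedʒe] and [rapedʒɔ].
The alternation reflects palatalization before a front vowel: /g/ becomes palato-alveolar [dʒ] before a front vowel. /g/ is underlying.

/ribog/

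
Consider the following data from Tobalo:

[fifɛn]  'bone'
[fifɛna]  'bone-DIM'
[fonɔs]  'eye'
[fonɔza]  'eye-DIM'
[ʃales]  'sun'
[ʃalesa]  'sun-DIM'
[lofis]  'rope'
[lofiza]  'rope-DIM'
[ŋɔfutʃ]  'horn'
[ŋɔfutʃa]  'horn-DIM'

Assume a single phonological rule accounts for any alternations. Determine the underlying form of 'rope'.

The root 'rope' surfaces as [lofis] and [lofiza], with a stem-final [s] ~ [z] alternation.
Compare 'sun', with invariant [s] in [ʃales] and [ʃalesa]: an analysis with underlying /s/ and a rule producing [z] before the DIM suffix would wrongly predict alternation here too.
The underlying segment must be /z/; voiced obstruents become voiceless word-finally, yielding [s] there.
So 'rope' = /lofiz/.

/lofiz/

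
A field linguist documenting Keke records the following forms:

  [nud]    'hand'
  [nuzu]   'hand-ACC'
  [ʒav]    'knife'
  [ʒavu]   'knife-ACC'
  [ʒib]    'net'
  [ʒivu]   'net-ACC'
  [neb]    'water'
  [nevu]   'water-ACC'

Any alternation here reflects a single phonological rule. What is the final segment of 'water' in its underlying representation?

/b/

The root 'water' surfaces as [neb] and [nevu], with a stem-final [b] ~ [v] alternation.
If /v/ were underlying and a rule turned it into [b] in isolation, 'knife' would also alternate; but it has [v] in both [ʒav] and [ʒavu].
The alternation reflects intervocalic spirantization: voiced stops become fricatives between vowels. /b/ is underlying.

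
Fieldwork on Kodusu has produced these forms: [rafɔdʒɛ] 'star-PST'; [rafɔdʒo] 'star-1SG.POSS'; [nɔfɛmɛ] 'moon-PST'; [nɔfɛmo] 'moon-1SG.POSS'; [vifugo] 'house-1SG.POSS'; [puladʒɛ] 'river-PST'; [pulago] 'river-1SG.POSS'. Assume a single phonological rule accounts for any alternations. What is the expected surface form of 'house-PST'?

[vifudʒɛ]

'river' shows [dʒ] ~ [g] at the end of the stem ([puladʒɛ] vs [pulago]).
The stem 'star' ([rafɔdʒɛ], [rafɔdʒo]) shows [dʒ] unchanged in both environments, so [dʒ] cannot be basic with [g] derived before the 1SG.POSS suffix.
The alternation reflects palatalization before a front vowel: /g/ becomes palato-alveolar [dʒ] before a front vowel. /g/ is underlying.
From [vifugo] the stem 'house' is /vifug/; before a front vowel this yields [vifudʒɛ].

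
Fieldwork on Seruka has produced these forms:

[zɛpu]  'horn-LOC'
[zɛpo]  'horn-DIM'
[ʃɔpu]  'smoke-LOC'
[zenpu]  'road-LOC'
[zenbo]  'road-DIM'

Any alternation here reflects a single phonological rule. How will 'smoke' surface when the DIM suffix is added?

[ʃɔpo]

The DIM suffix surfaces as [-bo] and [-po], depending on the final segment of the stem.
The LOC suffix, which begins with [p], is invariant after every stem; so [p] is not altered by any rule here.
So the underlying form is /-bo/, and voiced stops become voiceless after a vowel.
After 'smoke', which ends in a vowel, the suffix surfaces as [-po], giving [ʃɔpo].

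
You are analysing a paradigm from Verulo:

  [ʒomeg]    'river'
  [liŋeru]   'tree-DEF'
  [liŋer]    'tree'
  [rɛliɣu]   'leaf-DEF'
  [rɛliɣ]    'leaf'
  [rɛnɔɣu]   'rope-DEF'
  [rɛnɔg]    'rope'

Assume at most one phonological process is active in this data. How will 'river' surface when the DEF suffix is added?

In [rɛnɔɣu] and [rɛnɔg] the final segment of 'rope' alternates: [ɣ] ~ [g].
Compare 'leaf', with invariant [ɣ] in [rɛliɣu] and [rɛliɣ]: an analysis with underlying /ɣ/ and a rule producing [g] in isolation would wrongly predict alternation here too.
The alternation reflects intervocalic spirantization: voiced stops become fricatives between vowels. /g/ is underlying.
From [ʒomeg] the stem 'river' is /ʒomeg/; between vowels this yields [ʒomeɣu].

[ʒomeɣu]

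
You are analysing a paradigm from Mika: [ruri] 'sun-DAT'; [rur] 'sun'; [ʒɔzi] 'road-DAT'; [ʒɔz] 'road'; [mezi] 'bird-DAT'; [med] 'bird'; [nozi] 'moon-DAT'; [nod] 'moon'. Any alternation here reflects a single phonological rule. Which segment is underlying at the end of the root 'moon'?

/d/

'moon' shows [z] ~ [d] at the end of the stem ([nozi] vs [nod]).
If /z/ were underlying and a rule turned it into [d] in isolation, 'road' would also alternate; but it has [z] in both [ʒɔzi] and [ʒɔz].
The underlying segment must be /d/; voiced stops become fricatives between vowels, yielding [z] there.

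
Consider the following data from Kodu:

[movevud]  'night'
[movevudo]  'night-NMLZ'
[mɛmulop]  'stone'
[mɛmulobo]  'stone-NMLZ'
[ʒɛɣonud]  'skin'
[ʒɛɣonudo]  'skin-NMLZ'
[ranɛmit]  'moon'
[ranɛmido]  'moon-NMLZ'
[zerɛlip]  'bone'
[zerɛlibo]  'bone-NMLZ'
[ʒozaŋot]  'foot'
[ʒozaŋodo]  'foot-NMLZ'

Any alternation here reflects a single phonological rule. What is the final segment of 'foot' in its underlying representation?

In [ʒozaŋot] and [ʒozaŋodo] the final segment of 'foot' alternates: [t] ~ [d].
Compare 'night', with invariant [d] in [movevud] and [movevudo]: an analysis with underlying /d/ and a rule producing [t] in isolation would wrongly predict alternation here too.
Therefore /t/ is basic and [d] is derived by intervocalic voicing (voiceless stops become voiced between vowels).

/t/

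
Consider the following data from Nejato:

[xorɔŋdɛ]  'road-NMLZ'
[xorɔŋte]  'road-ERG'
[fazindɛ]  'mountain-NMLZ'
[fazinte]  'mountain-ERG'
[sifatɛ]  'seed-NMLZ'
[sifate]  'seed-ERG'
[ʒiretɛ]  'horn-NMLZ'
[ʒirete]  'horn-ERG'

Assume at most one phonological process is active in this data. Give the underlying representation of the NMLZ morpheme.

The NMLZ morpheme has two allomorphs, [-dɛ] and [-tɛ].
By contrast the ERG suffix keeps its initial [t] throughout — that segment must be underlying.
The NMLZ suffix is therefore /-dɛ/ underlyingly, with post-vocalic devoicing: voiced stops become voiceless after a vowel.

/-dɛ/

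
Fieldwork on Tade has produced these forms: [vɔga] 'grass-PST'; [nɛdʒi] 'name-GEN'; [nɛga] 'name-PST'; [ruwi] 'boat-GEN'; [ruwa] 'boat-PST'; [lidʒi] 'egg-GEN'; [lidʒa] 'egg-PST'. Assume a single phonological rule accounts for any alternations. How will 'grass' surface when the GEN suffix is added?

The root 'name' surfaces as [nɛdʒi] and [nɛga], with a stem-final [dʒ] ~ [g] alternation.
If /dʒ/ were underlying and a rule turned it into [g] before the PST suffix, 'egg' would also alternate; but it has [dʒ] in both [lidʒi] and [lidʒa].
Therefore /g/ is basic and [dʒ] is derived by palatalization before a front vowel (/g/ becomes palato-alveolar [dʒ] before a front vowel).
From [vɔga] the stem 'grass' is /vɔg/; before a front vowel this yields [vɔdʒi].

[vɔdʒi]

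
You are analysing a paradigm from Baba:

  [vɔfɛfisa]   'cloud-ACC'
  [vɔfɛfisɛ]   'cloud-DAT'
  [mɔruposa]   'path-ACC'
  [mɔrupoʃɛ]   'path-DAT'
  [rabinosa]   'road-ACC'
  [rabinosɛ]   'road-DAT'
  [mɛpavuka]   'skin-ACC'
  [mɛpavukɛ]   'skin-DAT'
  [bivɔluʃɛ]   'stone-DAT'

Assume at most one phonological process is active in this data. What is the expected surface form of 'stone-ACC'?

[bivɔlusa]

'path' shows [s] ~ [ʃ] at the end of the stem ([mɔruposa] vs [mɔrupoʃɛ]).
If /s/ were underlying and a rule turned it into [ʃ] before the DAT suffix, 'road' would also alternate; but it has [s] in both [rabinosa] and [rabinosɛ].
Therefore /ʃ/ is basic and [s] is derived by depalatalization (palato-alveolar /ʃ/ becomes [s] when no front vowel follows).
From [bivɔluʃɛ] the stem 'stone' is /bivɔluʃ/; when no front vowel follows this yields [bivɔlusa].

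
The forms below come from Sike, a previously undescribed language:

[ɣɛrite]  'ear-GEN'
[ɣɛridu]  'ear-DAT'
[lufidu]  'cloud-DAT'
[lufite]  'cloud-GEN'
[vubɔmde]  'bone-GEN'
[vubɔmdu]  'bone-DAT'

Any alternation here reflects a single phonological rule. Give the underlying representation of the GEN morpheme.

/-te/

The GEN suffix surfaces as [-de] and [-te], depending on the final segment of the stem.
By contrast the DAT suffix keeps its initial [d] throughout — that segment must be underlying.
The GEN suffix is therefore /-te/ underlyingly, with post-nasal voicing: voiceless stops become voiced after a nasal.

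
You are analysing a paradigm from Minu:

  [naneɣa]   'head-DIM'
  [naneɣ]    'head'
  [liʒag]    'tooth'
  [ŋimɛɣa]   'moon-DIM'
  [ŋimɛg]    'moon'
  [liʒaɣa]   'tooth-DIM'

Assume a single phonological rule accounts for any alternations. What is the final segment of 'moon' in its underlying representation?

/g/

The root 'moon' surfaces as [ŋimɛg] and [ŋimɛɣa], with a stem-final [g] ~ [ɣ] alternation.
Compare 'head', with invariant [ɣ] in [naneɣ] and [naneɣa]: an analysis with underlying /ɣ/ and a rule producing [g] in isolation would wrongly predict alternation here too.
The underlying segment must be /g/; voiced stops become fricatives between vowels, yielding [ɣ] there.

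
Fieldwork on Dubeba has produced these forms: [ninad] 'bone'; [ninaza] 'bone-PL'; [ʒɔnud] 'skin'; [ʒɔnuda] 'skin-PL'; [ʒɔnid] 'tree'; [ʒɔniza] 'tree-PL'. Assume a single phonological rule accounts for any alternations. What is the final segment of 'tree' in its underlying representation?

'tree' shows [d] ~ [z] at the end of the stem ([ʒɔnid] vs [ʒɔniza]).
If /d/ were underlying and a rule turned it into [z] before the PL suffix, 'skin' would also alternate; but it has [d] in both [ʒɔnud] and [ʒɔnuda].
Therefore /z/ is basic and [d] is derived by word-final hardening (voiced fricatives become stops word-finally).

/z/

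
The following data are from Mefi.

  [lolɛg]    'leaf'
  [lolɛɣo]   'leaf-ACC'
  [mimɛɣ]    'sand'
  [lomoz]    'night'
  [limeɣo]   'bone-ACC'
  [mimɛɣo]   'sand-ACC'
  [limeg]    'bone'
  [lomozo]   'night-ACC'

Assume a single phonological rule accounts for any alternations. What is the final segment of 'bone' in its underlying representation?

/g/

The stem for 'bone' ends in [g] in [limeg] but [ɣ] in [limeɣo].
But 'sand' keeps [ɣ] in both environments ([mimɛɣ], [mimɛɣo]), so there is no rule changing /ɣ/ to [g] in isolation.
So /g/ is underlying, and a rule of intervocalic spirantization — voiced stops become fricatives between vowels — gives [ɣ].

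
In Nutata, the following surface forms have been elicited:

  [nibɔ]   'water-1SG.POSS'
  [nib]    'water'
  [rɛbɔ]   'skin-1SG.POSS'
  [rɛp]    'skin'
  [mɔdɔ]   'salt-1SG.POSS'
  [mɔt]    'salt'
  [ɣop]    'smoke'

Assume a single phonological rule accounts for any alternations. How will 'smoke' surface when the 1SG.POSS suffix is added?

The root 'skin' surfaces as [rɛbɔ] and [rɛp], with a stem-final [b] ~ [p] alternation.
Compare 'water', with invariant [b] in [nibɔ] and [nib]: an analysis with underlying /b/ and a rule producing [p] in isolation would wrongly predict alternation here too.
So /p/ is underlying, and a rule of intervocalic voicing — voiceless stops become voiced between vowels — gives [b].
The one attested form of 'smoke', [ɣop], shows underlying /ɣop/. Applying the same rule between vowels gives [ɣobɔ].

[ɣobɔ]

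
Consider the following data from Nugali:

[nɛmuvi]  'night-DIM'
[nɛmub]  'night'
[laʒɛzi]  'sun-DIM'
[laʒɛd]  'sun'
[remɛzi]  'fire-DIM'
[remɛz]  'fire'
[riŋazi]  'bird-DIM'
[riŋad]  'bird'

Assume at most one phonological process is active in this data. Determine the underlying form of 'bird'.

/riŋad/

In [riŋazi] and [riŋad] the final segment of 'bird' alternates: [z] ~ [d].
If /z/ were underlying and a rule turned it into [d] in isolation, 'fire' would also alternate; but it has [z] in both [remɛzi] and [remɛz].
So /d/ is underlying, and a rule of intervocalic spirantization — voiced stops become fricatives between vowels — gives [z].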